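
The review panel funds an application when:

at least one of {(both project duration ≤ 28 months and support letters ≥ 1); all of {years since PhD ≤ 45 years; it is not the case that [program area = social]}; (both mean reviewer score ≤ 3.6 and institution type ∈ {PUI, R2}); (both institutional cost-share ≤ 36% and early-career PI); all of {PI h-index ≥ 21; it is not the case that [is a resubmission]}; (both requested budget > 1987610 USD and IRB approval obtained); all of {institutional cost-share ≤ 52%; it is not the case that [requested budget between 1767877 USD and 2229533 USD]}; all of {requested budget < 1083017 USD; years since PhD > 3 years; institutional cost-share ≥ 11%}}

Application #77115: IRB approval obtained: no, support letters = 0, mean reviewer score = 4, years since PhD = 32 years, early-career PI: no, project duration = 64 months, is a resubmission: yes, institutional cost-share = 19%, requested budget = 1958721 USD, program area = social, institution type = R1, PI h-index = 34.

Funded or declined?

Declined

Atomic conditions:
  project duration ≤ 28 months: 64 ≤ 28 is false
  support letters ≥ 1: 0 ≥ 1 is false
  years since PhD ≤ 45 years: 32 ≤ 45 is true
  program area = social: social == social is true
  mean reviewer score ≤ 3.6: 4 ≤ 3.6 is false
  institution type ∈ {PUI, R2}: R1 is not in the set → false
  institutional cost-share ≤ 36%: 19 ≤ 36 is true
  early-career PI: no → false
  PI h-index ≥ 21: 34 ≥ 21 is true
  is a resubmission: yes → true
  requested budget > 1987610 USD: 1958721 > 1987610 is false
  IRB approval obtained: no → false
  institutional cost-share ≤ 52%: 19 ≤ 52 is true
  requested budget between 1767877 USD and 2229533 USD: 1958721 in [1767877, 2229533] is true
  requested budget < 1083017 USD: 1958721 < 1083017 is false
  years since PhD > 3 years: 32 > 3 is true
  institutional cost-share ≥ 11%: 19 ≥ 11 is true
Combine:
[1] false AND false = false
[2.2] NOT true = false
[2] true AND false = false
[3] false AND false = false
[4] true AND false = false
[5.2] NOT true = false
[5] true AND false = false
[6] false AND false = false
[7.2] NOT true = false
[7] true AND false = false
[8] false AND true AND true = false
[root] false OR false OR false OR false OR false OR false OR false OR false = false
Overall: false → declined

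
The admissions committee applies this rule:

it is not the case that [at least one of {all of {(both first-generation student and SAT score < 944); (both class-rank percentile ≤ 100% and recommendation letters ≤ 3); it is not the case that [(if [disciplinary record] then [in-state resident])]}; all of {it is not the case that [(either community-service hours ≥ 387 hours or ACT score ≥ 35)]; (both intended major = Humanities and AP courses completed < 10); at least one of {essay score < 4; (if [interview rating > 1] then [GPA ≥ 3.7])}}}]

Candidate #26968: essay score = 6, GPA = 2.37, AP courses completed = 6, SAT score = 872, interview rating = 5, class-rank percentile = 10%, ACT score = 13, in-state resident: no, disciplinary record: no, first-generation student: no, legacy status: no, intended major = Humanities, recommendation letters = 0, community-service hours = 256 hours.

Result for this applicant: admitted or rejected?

Admitted

Atomic conditions:
  first-generation student: no → false
  SAT score < 944: 872 < 944 is true
  class-rank percentile ≤ 100%: 10 ≤ 100 is true
  recommendation letters ≤ 3: 0 ≤ 3 is true
  disciplinary record: no → false
  in-state resident: no → false
  community-service hours ≥ 387 hours: 256 ≥ 387 is false
  ACT score ≥ 35: 13 ≥ 35 is false
  intended major = Humanities: Humanities == Humanities is true
  AP courses completed < 10: 6 < 10 is true
  essay score < 4: 6 < 4 is false
  interview rating > 1: 5 > 1 is true
  GPA ≥ 3.7: 2.37 ≥ 3.7 is false
Combine:
[1.1.1] false AND true = false
[1.1.2] true AND true = true
[1.1.3.1] false → false (antecedent false ⇒ implication holds) = true
[1.1.3] NOT true = false
[1.1] false AND true AND false = false
[1.2.1.1] false OR false = false
[1.2.1] NOT false = true
[1.2.2] true AND true = true
[1.2.3.2] true → false = false
[1.2.3] false OR false = false
[1.2] true AND true AND false = false
[1] false OR false = false
[root] NOT false = true
Overall: true → admitted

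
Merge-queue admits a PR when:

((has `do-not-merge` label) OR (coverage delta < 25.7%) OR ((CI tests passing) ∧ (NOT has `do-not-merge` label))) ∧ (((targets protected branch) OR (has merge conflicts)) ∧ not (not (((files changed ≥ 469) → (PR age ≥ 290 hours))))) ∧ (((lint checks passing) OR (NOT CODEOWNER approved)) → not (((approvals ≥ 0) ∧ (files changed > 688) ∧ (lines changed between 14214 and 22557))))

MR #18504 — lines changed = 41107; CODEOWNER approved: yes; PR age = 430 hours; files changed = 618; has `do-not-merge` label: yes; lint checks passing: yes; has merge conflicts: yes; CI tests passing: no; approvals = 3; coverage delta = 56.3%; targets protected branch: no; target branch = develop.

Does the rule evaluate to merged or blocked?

Merged

Atomic conditions:
  has `do-not-merge` label: yes → true
  coverage delta < 25.7%: 56.3 < 25.7 is false
  CI tests passing: no → false
  NOT has `do-not-merge` label: yes → false
  targets protected branch: no → false
  has merge conflicts: yes → true
  files changed ≥ 469: 618 ≥ 469 is true
  PR age ≥ 290 hours: 430 ≥ 290 is true
  lint checks passing: yes → true
  NOT CODEOWNER approved: yes → false
  approvals ≥ 0: 3 ≥ 0 is true
  files changed > 688: 618 > 688 is false
  lines changed between 14214 and 22557: 41107 in [14214, 22557] is false
Combine:
[1.3] false AND false = false
[1] true OR false OR false = true
[2.1] false OR true = true
[2.2.1.1] true → true = true
[2.2.1] NOT true = false
[2.2] NOT false = true
[2] true AND true = true
[3.1] true OR false = true
[3.2.1] true AND false AND false = false
[3.2] NOT false = true
[3] true → true = true
[root] true AND true AND true = true
Overall: true → merged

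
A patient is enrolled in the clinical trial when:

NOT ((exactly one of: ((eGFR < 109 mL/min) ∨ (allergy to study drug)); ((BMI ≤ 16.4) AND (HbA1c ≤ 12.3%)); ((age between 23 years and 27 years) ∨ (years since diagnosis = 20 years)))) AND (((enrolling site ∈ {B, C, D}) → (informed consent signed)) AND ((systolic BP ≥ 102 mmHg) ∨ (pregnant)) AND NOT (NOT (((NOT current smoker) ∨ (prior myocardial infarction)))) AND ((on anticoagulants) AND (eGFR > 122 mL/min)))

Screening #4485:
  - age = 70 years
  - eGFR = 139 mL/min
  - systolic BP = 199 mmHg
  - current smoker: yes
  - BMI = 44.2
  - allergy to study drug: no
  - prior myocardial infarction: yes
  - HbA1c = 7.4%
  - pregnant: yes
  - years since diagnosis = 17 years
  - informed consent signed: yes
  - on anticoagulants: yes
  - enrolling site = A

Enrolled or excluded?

Enrolled

Atomic conditions:
  eGFR < 109 mL/min: 139 < 109 is false
  allergy to study drug: no → false
  BMI ≤ 16.4: 44.2 ≤ 16.4 is false
  HbA1c ≤ 12.3%: 7.4 ≤ 12.3 is true
  age between 23 years and 27 years: 70 in [23, 27] is false
  years since diagnosis = 20 years: 17 == 20 is false
  enrolling site ∈ {B, C, D}: A is not in the set → false
  informed consent signed: yes → true
  systolic BP ≥ 102 mmHg: 199 ≥ 102 is true
  pregnant: yes → true
  NOT current smoker: yes → false
  prior myocardial infarction: yes → true
  on anticoagulants: yes → true
  eGFR > 122 mL/min: 139 > 122 is true
Combine:
[1.1.1] false OR false = false
[1.1.2] false AND true = false
[1.1.3] false OR false = false
[1.1] exactly-one(false, false, false) = false
[1] NOT false = true
[2.1] false → true (antecedent false ⇒ implication holds) = true
[2.2] true OR true = true
[2.3.1.1] false OR true = true
[2.3.1] NOT true = false
[2.3] NOT false = true
[2.4] true AND true = true
[2] true AND true AND true AND true = true
[root] true AND true = true
Overall: true → enrolled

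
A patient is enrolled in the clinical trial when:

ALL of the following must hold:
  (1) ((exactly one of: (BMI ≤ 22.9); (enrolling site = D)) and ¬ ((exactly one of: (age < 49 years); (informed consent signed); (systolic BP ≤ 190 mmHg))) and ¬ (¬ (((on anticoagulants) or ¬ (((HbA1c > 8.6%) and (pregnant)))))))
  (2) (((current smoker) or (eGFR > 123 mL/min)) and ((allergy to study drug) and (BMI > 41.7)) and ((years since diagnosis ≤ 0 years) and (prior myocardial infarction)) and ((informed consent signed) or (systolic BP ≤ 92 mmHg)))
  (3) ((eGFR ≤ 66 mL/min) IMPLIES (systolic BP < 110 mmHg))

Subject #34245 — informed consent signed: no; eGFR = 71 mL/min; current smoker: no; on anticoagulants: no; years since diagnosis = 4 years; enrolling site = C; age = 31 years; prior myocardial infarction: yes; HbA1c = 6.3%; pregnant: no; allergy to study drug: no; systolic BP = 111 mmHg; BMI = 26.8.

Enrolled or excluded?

Atomic conditions:
  BMI ≤ 22.9: 26.8 ≤ 22.9 is false
  enrolling site = D: C == D is false
  age < 49 years: 31 < 49 is true
  informed consent signed: no → false
  systolic BP ≤ 190 mmHg: 111 ≤ 190 is true
  on anticoagulants: no → false
  HbA1c > 8.6%: 6.3 > 8.6 is false
  pregnant: no → false
  current smoker: no → false
  eGFR > 123 mL/min: 71 > 123 is false
  allergy to study drug: no → false
  BMI > 41.7: 26.8 > 41.7 is false
  years since diagnosis ≤ 0 years: 4 ≤ 0 is false
  prior myocardial infarction: yes → true
  systolic BP ≤ 92 mmHg: 111 ≤ 92 is false
  eGFR ≤ 66 mL/min: 71 ≤ 66 is false
  systolic BP < 110 mmHg: 111 < 110 is false
Combine:
[1.1] exactly-one(false, false) = false
[1.2.1] exactly-one(true, false, true) = false
[1.2] NOT false = true
[1.3.1.1.2.1] false AND false = false
[1.3.1.1.2] NOT false = true
[1.3.1.1] false OR true = true
[1.3.1] NOT true = false
[1.3] NOT false = true
[1] false AND true AND true = false
[2.1] false OR false = false
[2.2] false AND false = false
[2.3] false AND true = false
[2.4] false OR false = false
[2] false AND false AND false AND false = false
[3] false → false (antecedent false ⇒ implication holds) = true
[root] false AND false AND true = false
Overall: false → excluded

Excluded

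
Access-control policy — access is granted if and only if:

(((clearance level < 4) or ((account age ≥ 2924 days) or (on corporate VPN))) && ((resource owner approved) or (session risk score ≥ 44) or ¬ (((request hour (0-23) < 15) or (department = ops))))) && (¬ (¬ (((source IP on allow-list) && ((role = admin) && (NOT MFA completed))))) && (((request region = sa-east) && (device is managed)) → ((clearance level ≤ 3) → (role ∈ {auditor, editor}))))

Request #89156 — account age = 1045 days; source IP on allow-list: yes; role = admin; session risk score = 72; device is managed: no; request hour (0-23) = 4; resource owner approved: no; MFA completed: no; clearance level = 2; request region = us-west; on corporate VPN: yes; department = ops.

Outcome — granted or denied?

Atomic conditions:
  clearance level < 4: 2 < 4 is true
  account age ≥ 2924 days: 1045 ≥ 2924 is false
  on corporate VPN: yes → true
  resource owner approved: no → false
  session risk score ≥ 44: 72 ≥ 44 is true
  request hour (0-23) < 15: 4 < 15 is true
  department = ops: ops == ops is true
  source IP on allow-list: yes → true
  role = admin: admin == admin is true
  NOT MFA completed: no → true
  request region = sa-east: us-west == sa-east is false
  device is managed: no → false
  clearance level ≤ 3: 2 ≤ 3 is true
  role ∈ {auditor, editor}: admin is not in the set → false
Combine:
[1.1.2] false OR true = true
[1.1] true OR true = true
[1.2.3.1] true OR true = true
[1.2.3] NOT true = false
[1.2] false OR true OR false = true
[1] true AND true = true
[2.1.1.1.2] true AND true = true
[2.1.1.1] true AND true = true
[2.1.1] NOT true = false
[2.1] NOT false = true
[2.2.1] false AND false = false
[2.2.2] true → false = false
[2.2] false → false (antecedent false ⇒ implication holds) = true
[2] true AND true = true
[root] true AND true = true
Overall: true → granted

Granted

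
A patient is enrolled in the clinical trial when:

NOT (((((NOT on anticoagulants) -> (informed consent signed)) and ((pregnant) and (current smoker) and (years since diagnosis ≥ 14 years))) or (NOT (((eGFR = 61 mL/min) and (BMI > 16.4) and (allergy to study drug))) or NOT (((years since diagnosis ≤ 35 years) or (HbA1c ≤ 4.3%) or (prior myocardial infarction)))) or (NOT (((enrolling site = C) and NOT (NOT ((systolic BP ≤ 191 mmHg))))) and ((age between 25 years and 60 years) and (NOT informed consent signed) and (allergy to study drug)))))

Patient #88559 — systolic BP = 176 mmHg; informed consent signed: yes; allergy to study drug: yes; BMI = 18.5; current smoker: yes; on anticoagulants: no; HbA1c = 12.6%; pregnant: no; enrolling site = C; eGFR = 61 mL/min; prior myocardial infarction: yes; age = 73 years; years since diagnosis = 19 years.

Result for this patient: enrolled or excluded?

Enrolled

Atomic conditions:
  NOT on anticoagulants: no → true
  informed consent signed: yes → true
  pregnant: no → false
  current smoker: yes → true
  years since diagnosis ≥ 14 years: 19 ≥ 14 is true
  eGFR = 61 mL/min: 61 == 61 is true
  BMI > 16.4: 18.5 > 16.4 is true
  allergy to study drug: yes → true
  years since diagnosis ≤ 35 years: 19 ≤ 35 is true
  HbA1c ≤ 4.3%: 12.6 ≤ 4.3 is false
  prior myocardial infarction: yes → true
  enrolling site = C: C == C is true
  systolic BP ≤ 191 mmHg: 176 ≤ 191 is true
  age between 25 years and 60 years: 73 in [25, 60] is false
  NOT informed consent signed: yes → false
Combine:
[1.1.1] true → true = true
[1.1.2] false AND true AND true = false
[1.1] true AND false = false
[1.2.1.1] true AND true AND true = true
[1.2.1] NOT true = false
[1.2.2.1] true OR false OR true = true
[1.2.2] NOT true = false
[1.2] false OR false = false
[1.3.1.1.2.1] NOT true = false
[1.3.1.1.2] NOT false = true
[1.3.1.1] true AND true = true
[1.3.1] NOT true = false
[1.3.2] false AND false AND true = false
[1.3] false AND false = false
[1] false OR false OR false = false
[root] NOT false = true
Overall: true → enrolled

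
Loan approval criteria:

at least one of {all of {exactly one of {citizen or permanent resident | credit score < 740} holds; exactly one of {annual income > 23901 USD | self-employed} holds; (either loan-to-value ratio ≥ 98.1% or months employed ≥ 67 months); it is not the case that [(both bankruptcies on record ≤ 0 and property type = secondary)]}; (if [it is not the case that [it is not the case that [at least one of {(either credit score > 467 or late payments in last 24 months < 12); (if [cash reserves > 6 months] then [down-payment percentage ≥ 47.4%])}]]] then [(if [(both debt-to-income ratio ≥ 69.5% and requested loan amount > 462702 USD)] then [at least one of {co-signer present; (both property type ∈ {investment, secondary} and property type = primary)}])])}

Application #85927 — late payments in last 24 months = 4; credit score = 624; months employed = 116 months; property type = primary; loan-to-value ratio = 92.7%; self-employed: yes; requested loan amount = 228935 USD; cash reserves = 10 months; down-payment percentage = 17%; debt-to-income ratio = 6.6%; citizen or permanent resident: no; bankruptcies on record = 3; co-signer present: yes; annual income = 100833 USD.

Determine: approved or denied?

Atomic conditions:
  citizen or permanent resident: no → false
  credit score < 740: 624 < 740 is true
  annual income > 23901 USD: 100833 > 23901 is true
  self-employed: yes → true
  loan-to-value ratio ≥ 98.1%: 92.7 ≥ 98.1 is false
  months employed ≥ 67 months: 116 ≥ 67 is true
  bankruptcies on record ≤ 0: 3 ≤ 0 is false
  property type = secondary: primary == secondary is false
  credit score > 467: 624 > 467 is true
  late payments in last 24 months < 12: 4 < 12 is true
  cash reserves > 6 months: 10 > 6 is true
  down-payment percentage ≥ 47.4%: 17 ≥ 47.4 is false
  debt-to-income ratio ≥ 69.5%: 6.6 ≥ 69.5 is false
  requested loan amount > 462702 USD: 228935 > 462702 is false
  co-signer present: yes → true
  property type ∈ {investment, secondary}: primary is not in the set → false
  property type = primary: primary == primary is true
Combine:
[1.1] exactly-one(false, true) = true
[1.2] exactly-one(true, true) = false
[1.3] false OR true = true
[1.4.1] false AND false = false
[1.4] NOT false = true
[1] true AND false AND true AND true = false
[2.1.1.1.1] true OR true = true
[2.1.1.1.2] true → false = false
[2.1.1.1] true OR false = true
[2.1.1] NOT true = false
[2.1] NOT false = true
[2.2.1] false AND false = false
[2.2.2.2] false AND true = false
[2.2.2] true OR false = true
[2.2] false → true (antecedent false ⇒ implication holds) = true
[2] true → true = true
[root] false OR true = true
Overall: true → approved

Approved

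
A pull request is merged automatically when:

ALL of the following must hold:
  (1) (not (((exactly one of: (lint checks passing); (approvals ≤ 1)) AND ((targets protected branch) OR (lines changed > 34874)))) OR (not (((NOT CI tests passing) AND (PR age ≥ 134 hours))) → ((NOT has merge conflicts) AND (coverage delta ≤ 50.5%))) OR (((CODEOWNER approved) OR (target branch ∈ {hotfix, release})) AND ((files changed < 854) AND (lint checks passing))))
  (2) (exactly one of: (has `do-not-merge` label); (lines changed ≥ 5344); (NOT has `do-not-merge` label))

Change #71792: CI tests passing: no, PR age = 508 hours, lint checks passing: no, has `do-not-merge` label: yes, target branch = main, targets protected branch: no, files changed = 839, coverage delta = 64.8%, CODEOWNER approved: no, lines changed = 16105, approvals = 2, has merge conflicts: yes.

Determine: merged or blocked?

Blocked

Atomic conditions:
  lint checks passing: no → false
  approvals ≤ 1: 2 ≤ 1 is false
  targets protected branch: no → false
  lines changed > 34874: 16105 > 34874 is false
  NOT CI tests passing: no → true
  PR age ≥ 134 hours: 508 ≥ 134 is true
  NOT has merge conflicts: yes → false
  coverage delta ≤ 50.5%: 64.8 ≤ 50.5 is false
  CODEOWNER approved: no → false
  target branch ∈ {hotfix, release}: main is not in the set → false
  files changed < 854: 839 < 854 is true
  has `do-not-merge` label: yes → true
  lines changed ≥ 5344: 16105 ≥ 5344 is true
  NOT has `do-not-merge` label: yes → false
Combine:
[1.1.1.1] exactly-one(false, false) = false
[1.1.1.2] false OR false = false
[1.1.1] false AND false = false
[1.1] NOT false = true
[1.2.1.1] true AND true = true
[1.2.1] NOT true = false
[1.2.2] false AND false = false
[1.2] false → false (antecedent false ⇒ implication holds) = true
[1.3.1] false OR false = false
[1.3.2] true AND false = false
[1.3] false AND false = false
[1] true OR true OR false = true
[2] exactly-one(true, true, false) = false
[root] true AND false = false
Overall: false → blocked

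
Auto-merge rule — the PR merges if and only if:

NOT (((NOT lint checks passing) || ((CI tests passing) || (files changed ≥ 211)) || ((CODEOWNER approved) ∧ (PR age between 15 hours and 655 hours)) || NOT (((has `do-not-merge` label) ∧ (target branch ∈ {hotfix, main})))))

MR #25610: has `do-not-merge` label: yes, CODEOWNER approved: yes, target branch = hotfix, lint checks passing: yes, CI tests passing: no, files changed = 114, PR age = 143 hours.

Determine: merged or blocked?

Atomic conditions:
  NOT lint checks passing: yes → false
  CI tests passing: no → false
  files changed ≥ 211: 114 ≥ 211 is false
  CODEOWNER approved: yes → true
  PR age between 15 hours and 655 hours: 143 in [15, 655] is true
  has `do-not-merge` label: yes → true
  target branch ∈ {hotfix, main}: hotfix is in the set → true
Combine:
[1.2] false OR false = false
[1.3] true AND true = true
[1.4.1] true AND true = true
[1.4] NOT true = false
[1] false OR false OR true OR false = true
[root] NOT true = false
Overall: false → blocked

Blocked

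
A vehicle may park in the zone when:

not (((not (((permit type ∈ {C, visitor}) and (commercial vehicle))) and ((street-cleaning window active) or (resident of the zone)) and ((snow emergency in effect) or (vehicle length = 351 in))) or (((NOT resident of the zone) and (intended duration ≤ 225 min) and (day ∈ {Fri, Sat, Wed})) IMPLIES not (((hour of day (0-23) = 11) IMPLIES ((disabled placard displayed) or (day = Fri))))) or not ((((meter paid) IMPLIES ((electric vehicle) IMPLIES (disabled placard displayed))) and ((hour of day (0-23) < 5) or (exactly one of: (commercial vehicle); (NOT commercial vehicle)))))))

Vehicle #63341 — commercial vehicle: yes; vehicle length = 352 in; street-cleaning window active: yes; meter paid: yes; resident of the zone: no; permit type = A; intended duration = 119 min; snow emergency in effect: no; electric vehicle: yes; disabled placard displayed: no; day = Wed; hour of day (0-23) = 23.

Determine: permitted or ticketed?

Atomic conditions:
  permit type ∈ {C, visitor}: A is not in the set → false
  commercial vehicle: yes → true
  street-cleaning window active: yes → true
  resident of the zone: no → false
  snow emergency in effect: no → false
  vehicle length = 351 in: 352 == 351 is false
  NOT resident of the zone: no → true
  intended duration ≤ 225 min: 119 ≤ 225 is true
  day ∈ {Fri, Sat, Wed}: Wed is in the set → true
  hour of day (0-23) = 11: 23 == 11 is false
  disabled placard displayed: no → false
  day = Fri: Wed == Fri is false
  meter paid: yes → true
  electric vehicle: yes → true
  hour of day (0-23) < 5: 23 < 5 is false
  NOT commercial vehicle: yes → false
Combine:
[1.1.1.1] false AND true = false
[1.1.1] NOT false = true
[1.1.2] true OR false = true
[1.1.3] false OR false = false
[1.1] true AND true AND false = false
[1.2.1] true AND true AND true = true
[1.2.2.1.2] false OR false = false
[1.2.2.1] false → false (antecedent false ⇒ implication holds) = true
[1.2.2] NOT true = false
[1.2] true → false = false
[1.3.1.1.2] true → false = false
[1.3.1.1] true → false = false
[1.3.1.2.2] exactly-one(true, false) = true
[1.3.1.2] false OR true = true
[1.3.1] false AND true = false
[1.3] NOT false = true
[1] false OR false OR true = true
[root] NOT true = false
Overall: false → ticketed

Ticketed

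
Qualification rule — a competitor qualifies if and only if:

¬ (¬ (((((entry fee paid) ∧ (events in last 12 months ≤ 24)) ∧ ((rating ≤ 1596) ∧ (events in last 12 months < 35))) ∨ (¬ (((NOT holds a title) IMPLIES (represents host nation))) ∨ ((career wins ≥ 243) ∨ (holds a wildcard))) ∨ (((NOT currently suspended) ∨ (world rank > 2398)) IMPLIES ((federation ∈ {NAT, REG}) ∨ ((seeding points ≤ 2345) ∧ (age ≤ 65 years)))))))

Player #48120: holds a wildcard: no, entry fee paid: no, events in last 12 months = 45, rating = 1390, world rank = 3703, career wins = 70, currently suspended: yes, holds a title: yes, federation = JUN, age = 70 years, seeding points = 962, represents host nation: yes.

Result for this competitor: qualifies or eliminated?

Eliminated

Atomic conditions:
  entry fee paid: no → false
  events in last 12 months ≤ 24: 45 ≤ 24 is false
  rating ≤ 1596: 1390 ≤ 1596 is true
  events in last 12 months < 35: 45 < 35 is false
  NOT holds a title: yes → false
  represents host nation: yes → true
  career wins ≥ 243: 70 ≥ 243 is false
  holds a wildcard: no → false
  NOT currently suspended: yes → false
  world rank > 2398: 3703 > 2398 is true
  federation ∈ {NAT, REG}: JUN is not in the set → false
  seeding points ≤ 2345: 962 ≤ 2345 is true
  age ≤ 65 years: 70 ≤ 65 is false
Combine:
[1.1.1.1] false AND false = false
[1.1.1.2] true AND false = false
[1.1.1] false AND false = false
[1.1.2.1.1] false → true (antecedent false ⇒ implication holds) = true
[1.1.2.1] NOT true = false
[1.1.2.2] false OR false = false
[1.1.2] false OR false = false
[1.1.3.1] false OR true = true
[1.1.3.2.2] true AND false = false
[1.1.3.2] false OR false = false
[1.1.3] true → false = false
[1.1] false OR false OR false = false
[1] NOT false = true
[root] NOT true = false
Overall: false → eliminated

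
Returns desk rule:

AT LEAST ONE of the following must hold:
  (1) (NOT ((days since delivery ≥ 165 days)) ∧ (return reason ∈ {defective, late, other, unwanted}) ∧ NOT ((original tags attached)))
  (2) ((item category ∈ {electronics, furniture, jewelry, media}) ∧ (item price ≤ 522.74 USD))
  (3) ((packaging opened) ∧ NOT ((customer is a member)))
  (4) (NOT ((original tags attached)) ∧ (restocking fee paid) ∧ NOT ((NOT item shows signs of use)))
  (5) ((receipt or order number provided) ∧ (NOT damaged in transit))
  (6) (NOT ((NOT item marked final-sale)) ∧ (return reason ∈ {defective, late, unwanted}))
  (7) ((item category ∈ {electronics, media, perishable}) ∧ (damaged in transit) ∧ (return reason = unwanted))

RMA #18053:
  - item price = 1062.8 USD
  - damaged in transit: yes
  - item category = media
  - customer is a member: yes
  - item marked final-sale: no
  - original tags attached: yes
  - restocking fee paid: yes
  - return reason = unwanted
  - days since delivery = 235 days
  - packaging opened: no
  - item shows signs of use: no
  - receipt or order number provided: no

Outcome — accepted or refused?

Atomic conditions:
  days since delivery ≥ 165 days: 235 ≥ 165 is true
  return reason ∈ {defective, late, other, unwanted}: unwanted is in the set → true
  original tags attached: yes → true
  item category ∈ {electronics, furniture, jewelry, media}: media is in the set → true
  item price ≤ 522.74 USD: 1062.8 ≤ 522.74 is false
  packaging opened: no → false
  customer is a member: yes → true
  restocking fee paid: yes → true
  NOT item shows signs of use: no → true
  receipt or order number provided: no → false
  NOT damaged in transit: yes → false
  NOT item marked final-sale: no → true
  return reason ∈ {defective, late, unwanted}: unwanted is in the set → true
  item category ∈ {electronics, media, perishable}: media is in the set → true
  damaged in transit: yes → true
  return reason = unwanted: unwanted == unwanted is true
Combine:
[1.1] NOT true = false
[1.3] NOT true = false
[1] false AND true AND false = false
[2] true AND false = false
[3.2] NOT true = false
[3] false AND false = false
[4.1] NOT true = false
[4.3] NOT true = false
[4] false AND true AND false = false
[5] false AND false = false
[6.1] NOT true = false
[6] false AND true = false
[7] true AND true AND true = true
[root] false OR false OR false OR false OR false OR false OR true = true
Overall: true → accepted

Accepted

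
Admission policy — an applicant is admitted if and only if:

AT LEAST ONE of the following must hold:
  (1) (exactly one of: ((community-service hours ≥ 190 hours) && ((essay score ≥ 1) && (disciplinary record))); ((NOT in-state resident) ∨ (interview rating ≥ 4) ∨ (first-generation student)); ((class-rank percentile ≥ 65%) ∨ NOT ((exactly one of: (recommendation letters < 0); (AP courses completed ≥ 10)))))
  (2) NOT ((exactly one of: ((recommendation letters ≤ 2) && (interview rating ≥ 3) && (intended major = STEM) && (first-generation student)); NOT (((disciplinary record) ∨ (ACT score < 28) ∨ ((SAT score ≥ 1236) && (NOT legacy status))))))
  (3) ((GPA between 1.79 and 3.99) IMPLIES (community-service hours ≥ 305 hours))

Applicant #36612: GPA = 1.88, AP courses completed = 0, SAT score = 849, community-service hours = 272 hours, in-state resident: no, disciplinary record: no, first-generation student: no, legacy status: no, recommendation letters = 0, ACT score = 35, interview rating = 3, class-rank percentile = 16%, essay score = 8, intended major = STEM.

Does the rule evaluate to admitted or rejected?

Rejected

Atomic conditions:
  community-service hours ≥ 190 hours: 272 ≥ 190 is true
  essay score ≥ 1: 8 ≥ 1 is true
  disciplinary record: no → false
  NOT in-state resident: no → true
  interview rating ≥ 4: 3 ≥ 4 is false
  first-generation student: no → false
  class-rank percentile ≥ 65%: 16 ≥ 65 is false
  recommendation letters < 0: 0 < 0 is false
  AP courses completed ≥ 10: 0 ≥ 10 is false
  recommendation letters ≤ 2: 0 ≤ 2 is true
  interview rating ≥ 3: 3 ≥ 3 is true
  intended major = STEM: STEM == STEM is true
  ACT score < 28: 35 < 28 is false
  SAT score ≥ 1236: 849 ≥ 1236 is false
  NOT legacy status: no → true
  GPA between 1.79 and 3.99: 1.88 in [1.79, 3.99] is true
  community-service hours ≥ 305 hours: 272 ≥ 305 is false
Combine:
[1.1.2] true AND false = false
[1.1] true AND false = false
[1.2] true OR false OR false = true
[1.3.2.1] exactly-one(false, false) = false
[1.3.2] NOT false = true
[1.3] false OR true = true
[1] exactly-one(false, true, true) = false
[2.1.1] true AND true AND true AND false = false
[2.1.2.1.3] false AND true = false
[2.1.2.1] false OR false OR false = false
[2.1.2] NOT false = true
[2.1] exactly-one(false, true) = true
[2] NOT true = false
[3] true → false = false
[root] false OR false OR false = false
Overall: false → rejected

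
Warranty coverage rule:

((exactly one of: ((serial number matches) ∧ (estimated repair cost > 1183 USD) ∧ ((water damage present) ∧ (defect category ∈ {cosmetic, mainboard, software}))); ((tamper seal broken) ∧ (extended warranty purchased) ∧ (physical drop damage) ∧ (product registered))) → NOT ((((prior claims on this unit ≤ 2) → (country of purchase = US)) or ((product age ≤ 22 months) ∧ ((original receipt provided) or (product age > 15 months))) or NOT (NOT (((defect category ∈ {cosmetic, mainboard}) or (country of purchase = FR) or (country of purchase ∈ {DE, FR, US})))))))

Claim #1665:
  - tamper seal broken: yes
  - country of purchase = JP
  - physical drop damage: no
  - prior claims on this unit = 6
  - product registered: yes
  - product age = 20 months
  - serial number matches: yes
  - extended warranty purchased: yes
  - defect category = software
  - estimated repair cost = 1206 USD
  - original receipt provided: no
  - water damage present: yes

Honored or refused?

Atomic conditions:
  serial number matches: yes → true
  estimated repair cost > 1183 USD: 1206 > 1183 is true
  water damage present: yes → true
  defect category ∈ {cosmetic, mainboard, software}: software is in the set → true
  tamper seal broken: yes → true
  extended warranty purchased: yes → true
  physical drop damage: no → false
  product registered: yes → true
  prior claims on this unit ≤ 2: 6 ≤ 2 is false
  country of purchase = US: JP == US is false
  product age ≤ 22 months: 20 ≤ 22 is true
  original receipt provided: no → false
  product age > 15 months: 20 > 15 is true
  defect category ∈ {cosmetic, mainboard}: software is not in the set → false
  country of purchase = FR: JP == FR is false
  country of purchase ∈ {DE, FR, US}: JP is not in the set → false
Combine:
[1.1.3] true AND true = true
[1.1] true AND true AND true = true
[1.2] true AND true AND false AND true = false
[1] exactly-one(true, false) = true
[2.1.1] false → false (antecedent false ⇒ implication holds) = true
[2.1.2.2] false OR true = true
[2.1.2] true AND true = true
[2.1.3.1.1] false OR false OR false = false
[2.1.3.1] NOT false = true
[2.1.3] NOT true = false
[2.1] true OR true OR false = true
[2] NOT true = false
[root] true → false = false
Overall: false → refused

Refused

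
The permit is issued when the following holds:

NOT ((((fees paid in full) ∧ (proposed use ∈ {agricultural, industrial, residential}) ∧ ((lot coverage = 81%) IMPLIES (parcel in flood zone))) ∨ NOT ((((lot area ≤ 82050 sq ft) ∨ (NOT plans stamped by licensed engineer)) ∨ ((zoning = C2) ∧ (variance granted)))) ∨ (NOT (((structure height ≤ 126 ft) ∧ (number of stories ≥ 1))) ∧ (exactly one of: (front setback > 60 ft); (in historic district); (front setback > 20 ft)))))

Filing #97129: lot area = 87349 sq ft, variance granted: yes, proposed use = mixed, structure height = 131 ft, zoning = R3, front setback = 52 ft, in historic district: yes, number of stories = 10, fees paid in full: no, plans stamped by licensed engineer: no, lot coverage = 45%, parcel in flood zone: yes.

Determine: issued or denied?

Atomic conditions:
  fees paid in full: no → false
  proposed use ∈ {agricultural, industrial, residential}: mixed is not in the set → false
  lot coverage = 81%: 45 == 81 is false
  parcel in flood zone: yes → true
  lot area ≤ 82050 sq ft: 87349 ≤ 82050 is false
  NOT plans stamped by licensed engineer: no → true
  zoning = C2: R3 == C2 is false
  variance granted: yes → true
  structure height ≤ 126 ft: 131 ≤ 126 is false
  number of stories ≥ 1: 10 ≥ 1 is true
  front setback > 60 ft: 52 > 60 is false
  in historic district: yes → true
  front setback > 20 ft: 52 > 20 is true
Combine:
[1.1.3] false → true (antecedent false ⇒ implication holds) = true
[1.1] false AND false AND true = false
[1.2.1.1] false OR true = true
[1.2.1.2] false AND true = false
[1.2.1] true OR false = true
[1.2] NOT true = false
[1.3.1.1] false AND true = false
[1.3.1] NOT false = true
[1.3.2] exactly-one(false, true, true) = false
[1.3] true AND false = false
[1] false OR false OR false = false
[root] NOT false = true
Overall: true → issued

Issued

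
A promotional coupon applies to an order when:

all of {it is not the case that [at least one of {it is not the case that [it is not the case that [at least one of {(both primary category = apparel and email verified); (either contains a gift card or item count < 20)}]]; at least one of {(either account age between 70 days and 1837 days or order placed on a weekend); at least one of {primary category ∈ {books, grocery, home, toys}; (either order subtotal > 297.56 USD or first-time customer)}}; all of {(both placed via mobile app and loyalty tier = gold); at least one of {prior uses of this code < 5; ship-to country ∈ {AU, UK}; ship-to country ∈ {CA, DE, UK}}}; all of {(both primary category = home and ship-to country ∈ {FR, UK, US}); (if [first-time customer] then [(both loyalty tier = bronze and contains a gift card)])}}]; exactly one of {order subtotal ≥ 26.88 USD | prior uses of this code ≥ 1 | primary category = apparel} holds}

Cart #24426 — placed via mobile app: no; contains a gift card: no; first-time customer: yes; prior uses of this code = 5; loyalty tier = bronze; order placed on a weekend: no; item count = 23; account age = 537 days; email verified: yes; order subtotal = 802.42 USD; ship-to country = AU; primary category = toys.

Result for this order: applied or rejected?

Atomic conditions:
  primary category = apparel: toys == apparel is false
  email verified: yes → true
  contains a gift card: no → false
  item count < 20: 23 < 20 is false
  account age between 70 days and 1837 days: 537 in [70, 1837] is true
  order placed on a weekend: no → false
  primary category ∈ {books, grocery, home, toys}: toys is in the set → true
  order subtotal > 297.56 USD: 802.42 > 297.56 is true
  first-time customer: yes → true
  placed via mobile app: no → false
  loyalty tier = gold: bronze == gold is false
  prior uses of this code < 5: 5 < 5 is false
  ship-to country ∈ {AU, UK}: AU is in the set → true
  ship-to country ∈ {CA, DE, UK}: AU is not in the set → false
  primary category = home: toys == home is false
  ship-to country ∈ {FR, UK, US}: AU is not in the set → false
  loyalty tier = bronze: bronze == bronze is true
  order subtotal ≥ 26.88 USD: 802.42 ≥ 26.88 is true
  prior uses of this code ≥ 1: 5 ≥ 1 is true
Combine:
[1.1.1.1.1.1] false AND true = false
[1.1.1.1.1.2] false OR false = false
[1.1.1.1.1] false OR false = false
[1.1.1.1] NOT false = true
[1.1.1] NOT true = false
[1.1.2.1] true OR false = true
[1.1.2.2.2] true OR true = true
[1.1.2.2] true OR true = true
[1.1.2] true OR true = true
[1.1.3.1] false AND false = false
[1.1.3.2] false OR true OR false = true
[1.1.3] false AND true = false
[1.1.4.1] false AND false = false
[1.1.4.2.2] true AND false = false
[1.1.4.2] true → false = false
[1.1.4] false AND false = false
[1.1] false OR true OR false OR false = true
[1] NOT true = false
[2] exactly-one(true, true, false) = false
[root] false AND false = false
Overall: false → rejected

Rejected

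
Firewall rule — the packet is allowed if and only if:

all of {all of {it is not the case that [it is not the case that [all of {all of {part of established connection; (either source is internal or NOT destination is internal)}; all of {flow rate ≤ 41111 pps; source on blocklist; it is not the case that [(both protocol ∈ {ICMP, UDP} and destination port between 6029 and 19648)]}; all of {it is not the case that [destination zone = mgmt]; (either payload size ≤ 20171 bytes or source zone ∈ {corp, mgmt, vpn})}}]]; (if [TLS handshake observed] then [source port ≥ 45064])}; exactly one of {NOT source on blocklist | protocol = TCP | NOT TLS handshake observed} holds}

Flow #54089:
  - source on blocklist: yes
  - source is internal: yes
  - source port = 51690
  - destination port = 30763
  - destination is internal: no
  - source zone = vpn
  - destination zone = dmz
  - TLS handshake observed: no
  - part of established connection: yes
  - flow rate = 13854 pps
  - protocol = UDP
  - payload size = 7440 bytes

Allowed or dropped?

Allowed

Atomic conditions:
  part of established connection: yes → true
  source is internal: yes → true
  NOT destination is internal: no → true
  flow rate ≤ 41111 pps: 13854 ≤ 41111 is true
  source on blocklist: yes → true
  protocol ∈ {ICMP, UDP}: UDP is in the set → true
  destination port between 6029 and 19648: 30763 in [6029, 19648] is false
  destination zone = mgmt: dmz == mgmt is false
  payload size ≤ 20171 bytes: 7440 ≤ 20171 is true
  source zone ∈ {corp, mgmt, vpn}: vpn is in the set → true
  TLS handshake observed: no → false
  source port ≥ 45064: 51690 ≥ 45064 is true
  NOT source on blocklist: yes → false
  protocol = TCP: UDP == TCP is false
  NOT TLS handshake observed: no → true
Combine:
[1.1.1.1.1.2] true OR true = true
[1.1.1.1.1] true AND true = true
[1.1.1.1.2.3.1] true AND false = false
[1.1.1.1.2.3] NOT false = true
[1.1.1.1.2] true AND true AND true = true
[1.1.1.1.3.1] NOT false = true
[1.1.1.1.3.2] true OR true = true
[1.1.1.1.3] true AND true = true
[1.1.1.1] true AND true AND true = true
[1.1.1] NOT true = false
[1.1] NOT false = true
[1.2] false → true (antecedent false ⇒ implication holds) = true
[1] true AND true = true
[2] exactly-one(false, false, true) = true
[root] true AND true = true
Overall: true → allowed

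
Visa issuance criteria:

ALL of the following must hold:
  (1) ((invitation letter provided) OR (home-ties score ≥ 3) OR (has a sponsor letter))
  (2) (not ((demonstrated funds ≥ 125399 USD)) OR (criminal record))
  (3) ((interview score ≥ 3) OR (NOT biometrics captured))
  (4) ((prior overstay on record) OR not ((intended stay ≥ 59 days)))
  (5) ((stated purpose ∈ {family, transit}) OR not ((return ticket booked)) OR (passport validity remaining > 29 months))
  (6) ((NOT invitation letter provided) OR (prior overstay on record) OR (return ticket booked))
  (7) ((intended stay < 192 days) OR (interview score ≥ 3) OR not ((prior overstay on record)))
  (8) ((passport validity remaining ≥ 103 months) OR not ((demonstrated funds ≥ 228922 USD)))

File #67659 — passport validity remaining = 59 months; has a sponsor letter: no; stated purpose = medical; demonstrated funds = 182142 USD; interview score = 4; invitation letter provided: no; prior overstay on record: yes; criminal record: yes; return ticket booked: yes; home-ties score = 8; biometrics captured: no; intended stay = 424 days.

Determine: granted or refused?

Atomic conditions:
  invitation letter provided: no → false
  home-ties score ≥ 3: 8 ≥ 3 is true
  has a sponsor letter: no → false
  demonstrated funds ≥ 125399 USD: 182142 ≥ 125399 is true
  criminal record: yes → true
  interview score ≥ 3: 4 ≥ 3 is true
  NOT biometrics captured: no → true
  prior overstay on record: yes → true
  intended stay ≥ 59 days: 424 ≥ 59 is true
  stated purpose ∈ {family, transit}: medical is not in the set → false
  return ticket booked: yes → true
  passport validity remaining > 29 months: 59 > 29 is true
  NOT invitation letter provided: no → true
  intended stay < 192 days: 424 < 192 is false
  passport validity remaining ≥ 103 months: 59 ≥ 103 is false
  demonstrated funds ≥ 228922 USD: 182142 ≥ 228922 is false
Combine:
[1] false OR true OR false = true
[2.1] NOT true = false
[2] false OR true = true
[3] true OR true = true
[4.2] NOT true = false
[4] true OR false = true
[5.2] NOT true = false
[5] false OR false OR true = true
[6] true OR true OR true = true
[7.3] NOT true = false
[7] false OR true OR false = true
[8.2] NOT false = true
[8] false OR true = true
[root] true AND true AND true AND true AND true AND true AND true AND true = true
Overall: true → granted

Granted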